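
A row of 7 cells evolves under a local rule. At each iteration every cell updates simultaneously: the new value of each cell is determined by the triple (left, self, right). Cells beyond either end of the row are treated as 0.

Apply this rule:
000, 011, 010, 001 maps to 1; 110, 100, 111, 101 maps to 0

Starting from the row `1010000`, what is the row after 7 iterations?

1010111
1010100
1010101
1010101  (fixed point — unchanged through iteration 7)

1010101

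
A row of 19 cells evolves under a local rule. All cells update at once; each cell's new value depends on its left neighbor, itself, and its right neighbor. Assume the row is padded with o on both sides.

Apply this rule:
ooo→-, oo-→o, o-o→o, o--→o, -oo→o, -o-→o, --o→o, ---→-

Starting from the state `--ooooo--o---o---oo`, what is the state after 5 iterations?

iteration 1: ooo---ooooo-ooo-oo-
iteration 2: --oo-oo---ooo-ooooo
iteration 3: oooooooo-oo-ooo----
iteration 4: -------oooooo-oo--o
iteration 5: o-----oo----ooooooo

o-----oo----ooooooo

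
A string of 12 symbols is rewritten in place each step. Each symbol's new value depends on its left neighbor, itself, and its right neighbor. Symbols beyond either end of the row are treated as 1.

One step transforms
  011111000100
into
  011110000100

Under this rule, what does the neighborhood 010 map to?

At position 9 the neighborhood is 010; the next row has 1 there.

1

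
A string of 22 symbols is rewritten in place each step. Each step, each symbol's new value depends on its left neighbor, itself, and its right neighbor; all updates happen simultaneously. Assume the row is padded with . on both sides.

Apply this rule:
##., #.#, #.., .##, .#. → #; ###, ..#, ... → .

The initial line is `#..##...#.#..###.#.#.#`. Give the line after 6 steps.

##.###..####.#.#######
####.##.#..#####.....#
#..#######.#...##....#
##.#.....####..###...#
#####....#..##.#.##..#
#...##...##.########.#

#...##...##.########.#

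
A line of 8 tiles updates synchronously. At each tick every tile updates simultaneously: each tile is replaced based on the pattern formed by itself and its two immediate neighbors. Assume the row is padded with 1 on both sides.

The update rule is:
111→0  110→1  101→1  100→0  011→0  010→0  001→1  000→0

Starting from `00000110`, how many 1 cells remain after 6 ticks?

4

tick 1: 00001011
tick 2: 00010100
tick 3: 00101001
tick 4: 01010010
tick 5: 10100101
tick 6: 11001010
count of 1: 4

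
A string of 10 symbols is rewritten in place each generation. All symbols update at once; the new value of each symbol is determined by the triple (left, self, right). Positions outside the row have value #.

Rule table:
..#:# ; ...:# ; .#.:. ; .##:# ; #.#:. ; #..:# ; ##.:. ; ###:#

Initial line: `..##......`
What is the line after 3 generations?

#.########

###.######
##..######
#.########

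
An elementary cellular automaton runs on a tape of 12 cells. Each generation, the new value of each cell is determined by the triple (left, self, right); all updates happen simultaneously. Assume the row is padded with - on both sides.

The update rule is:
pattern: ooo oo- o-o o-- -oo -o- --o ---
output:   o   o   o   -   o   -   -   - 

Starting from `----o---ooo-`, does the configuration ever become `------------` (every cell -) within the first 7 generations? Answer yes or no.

no

--------ooo-
--------ooo-  (fixed point — unchanged through generation 7)
generation 7 is --------ooo-, still not uniform -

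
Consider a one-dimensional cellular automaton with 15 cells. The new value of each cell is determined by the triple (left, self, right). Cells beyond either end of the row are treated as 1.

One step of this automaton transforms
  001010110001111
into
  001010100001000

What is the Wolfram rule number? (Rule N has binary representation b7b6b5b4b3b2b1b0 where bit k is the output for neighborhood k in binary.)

position 12: 111 → 0  (bit 7 = 0)
position 7: 110 → 0  (bit 6 = 0)
position 3: 101 → 0  (bit 5 = 0)
position 0: 100 → 0  (bit 4 = 0)
position 6: 011 → 1  (bit 3 = 1)
position 2: 010 → 1  (bit 2 = 1)
position 1: 001 → 0  (bit 1 = 0)
position 9: 000 → 0  (bit 0 = 0)
bits b7..b0 = 00001100 = 12

12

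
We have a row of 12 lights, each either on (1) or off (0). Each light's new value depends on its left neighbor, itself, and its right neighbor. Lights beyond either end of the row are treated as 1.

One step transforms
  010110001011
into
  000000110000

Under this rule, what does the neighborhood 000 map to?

1

At position 6 the neighborhood is 000; the next row has 1 there.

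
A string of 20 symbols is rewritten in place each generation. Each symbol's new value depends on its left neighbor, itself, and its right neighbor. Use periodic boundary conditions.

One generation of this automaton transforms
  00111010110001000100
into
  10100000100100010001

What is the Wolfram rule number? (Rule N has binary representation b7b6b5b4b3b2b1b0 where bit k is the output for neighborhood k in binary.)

position 3: 111 → 0  (bit 7 = 0)
position 4: 110 → 0  (bit 6 = 0)
position 5: 101 → 0  (bit 5 = 0)
position 10: 100 → 0  (bit 4 = 0)
position 2: 011 → 1  (bit 3 = 1)
position 6: 010 → 0  (bit 2 = 0)
position 1: 001 → 0  (bit 1 = 0)
position 0: 000 → 1  (bit 0 = 1)
bits b7..b0 = 00001001 = 9

9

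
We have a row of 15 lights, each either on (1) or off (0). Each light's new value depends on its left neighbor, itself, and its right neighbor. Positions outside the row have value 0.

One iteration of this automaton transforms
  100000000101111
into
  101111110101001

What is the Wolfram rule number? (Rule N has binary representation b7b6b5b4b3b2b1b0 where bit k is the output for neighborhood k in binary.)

position 12: 111 → 0  (bit 7 = 0)
position 14: 110 → 1  (bit 6 = 1)
position 10: 101 → 0  (bit 5 = 0)
position 1: 100 → 0  (bit 4 = 0)
position 11: 011 → 1  (bit 3 = 1)
position 0: 010 → 1  (bit 2 = 1)
position 8: 001 → 0  (bit 1 = 0)
position 2: 000 → 1  (bit 0 = 1)
bits b7..b0 = 01001101 = 77

77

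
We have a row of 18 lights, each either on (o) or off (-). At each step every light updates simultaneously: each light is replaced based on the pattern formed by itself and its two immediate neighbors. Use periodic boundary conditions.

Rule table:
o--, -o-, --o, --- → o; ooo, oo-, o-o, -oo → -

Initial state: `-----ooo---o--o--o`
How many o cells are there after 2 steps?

ooooo---oooooooooo
-----ooo----------
count of o: 3

3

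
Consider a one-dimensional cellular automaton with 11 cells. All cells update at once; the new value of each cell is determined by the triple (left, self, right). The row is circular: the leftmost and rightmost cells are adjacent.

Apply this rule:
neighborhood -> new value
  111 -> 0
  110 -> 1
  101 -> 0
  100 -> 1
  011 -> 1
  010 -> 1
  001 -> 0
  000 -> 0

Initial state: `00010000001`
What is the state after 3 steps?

01010110001

10011000001
11011100001
01010110001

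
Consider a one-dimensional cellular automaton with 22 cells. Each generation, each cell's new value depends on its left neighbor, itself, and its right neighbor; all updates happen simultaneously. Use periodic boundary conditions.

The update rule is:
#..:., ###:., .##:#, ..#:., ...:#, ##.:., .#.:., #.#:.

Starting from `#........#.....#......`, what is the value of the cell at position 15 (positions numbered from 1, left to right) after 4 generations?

..######...###...####.
#.#......#.#...#.#....
....####.....#.....##.
###.#....###...###.#..
position 15 holds .

.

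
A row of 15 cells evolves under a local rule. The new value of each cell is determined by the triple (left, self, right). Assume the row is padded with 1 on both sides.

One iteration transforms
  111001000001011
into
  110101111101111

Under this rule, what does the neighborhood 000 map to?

1

At position 7 the neighborhood is 000; the next row has 1 there.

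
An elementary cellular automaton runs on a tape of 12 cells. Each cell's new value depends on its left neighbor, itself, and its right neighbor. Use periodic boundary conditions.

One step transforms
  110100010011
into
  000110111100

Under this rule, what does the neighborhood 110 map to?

0

At position 1 the neighborhood is 110; the next row has 0 there.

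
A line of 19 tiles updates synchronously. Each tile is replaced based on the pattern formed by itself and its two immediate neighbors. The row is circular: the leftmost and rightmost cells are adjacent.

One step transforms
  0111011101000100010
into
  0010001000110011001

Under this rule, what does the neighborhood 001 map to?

0

At position 0 the neighborhood is 001; the next row has 0 there.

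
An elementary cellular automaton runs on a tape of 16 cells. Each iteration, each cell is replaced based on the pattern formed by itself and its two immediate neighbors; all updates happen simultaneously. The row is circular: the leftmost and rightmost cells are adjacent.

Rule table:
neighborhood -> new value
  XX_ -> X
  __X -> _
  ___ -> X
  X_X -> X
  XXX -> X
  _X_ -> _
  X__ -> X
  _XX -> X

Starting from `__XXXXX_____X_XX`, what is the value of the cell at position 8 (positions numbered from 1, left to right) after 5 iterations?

X

X_XXXXXXXXX__XXX
XXXXXXXXXXXX_XXX
XXXXXXXXXXXXXXXX
XXXXXXXXXXXXXXXX  (fixed point — unchanged through iteration 5)
position 8 holds X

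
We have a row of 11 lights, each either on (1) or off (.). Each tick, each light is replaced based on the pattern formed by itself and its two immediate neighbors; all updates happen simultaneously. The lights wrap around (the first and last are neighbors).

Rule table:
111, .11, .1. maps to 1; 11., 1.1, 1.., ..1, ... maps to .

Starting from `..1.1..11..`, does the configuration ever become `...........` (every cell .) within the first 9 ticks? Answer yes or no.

tick 1: ..1.1..1...
tick 2: ..1.1..1...  (fixed point — unchanged through tick 9)
tick 9 is ..1.1..1..., still not uniform .

no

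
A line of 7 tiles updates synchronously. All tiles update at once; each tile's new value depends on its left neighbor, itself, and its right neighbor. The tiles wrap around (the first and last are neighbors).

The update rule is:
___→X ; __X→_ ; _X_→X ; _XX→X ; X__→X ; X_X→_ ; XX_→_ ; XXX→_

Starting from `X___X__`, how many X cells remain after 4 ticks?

2

XXX_XX_
X___X__  (repeats tick 0; period 2)
tick 4: X___X__
count of X: 2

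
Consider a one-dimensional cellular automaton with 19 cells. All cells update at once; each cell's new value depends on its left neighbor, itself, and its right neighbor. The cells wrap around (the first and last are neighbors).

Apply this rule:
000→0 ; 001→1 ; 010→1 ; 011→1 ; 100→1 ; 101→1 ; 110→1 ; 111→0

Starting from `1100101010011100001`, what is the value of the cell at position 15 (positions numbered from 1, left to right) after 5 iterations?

0

0111111111110110011
1100000000011111111
0110000000110000000
1111000001111000000
1001100011001100001
position 15 holds 0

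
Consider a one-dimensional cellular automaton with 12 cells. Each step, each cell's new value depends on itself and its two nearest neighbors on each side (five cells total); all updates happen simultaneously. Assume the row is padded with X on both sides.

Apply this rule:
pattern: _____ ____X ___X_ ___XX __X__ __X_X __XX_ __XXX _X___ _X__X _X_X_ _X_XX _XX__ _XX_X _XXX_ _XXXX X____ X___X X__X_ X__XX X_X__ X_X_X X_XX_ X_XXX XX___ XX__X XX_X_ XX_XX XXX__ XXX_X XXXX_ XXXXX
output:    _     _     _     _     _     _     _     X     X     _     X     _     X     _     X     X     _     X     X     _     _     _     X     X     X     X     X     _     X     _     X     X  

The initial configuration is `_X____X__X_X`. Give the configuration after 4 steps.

_X_X_X_____X

X_X_____X__X
_X_X_______X
X_X_X______X
_X_X_X_____X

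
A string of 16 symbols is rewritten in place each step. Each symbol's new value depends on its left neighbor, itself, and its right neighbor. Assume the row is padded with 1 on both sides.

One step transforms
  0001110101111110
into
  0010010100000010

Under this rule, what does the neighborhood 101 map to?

0

At position 6 the neighborhood is 101; the next row has 0 there.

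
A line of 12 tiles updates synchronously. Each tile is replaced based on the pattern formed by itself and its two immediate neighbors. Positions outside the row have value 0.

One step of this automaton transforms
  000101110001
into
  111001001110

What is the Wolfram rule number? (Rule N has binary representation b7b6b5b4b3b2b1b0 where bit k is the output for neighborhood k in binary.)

position 6: 111 → 0  (bit 7 = 0)
position 7: 110 → 0  (bit 6 = 0)
position 4: 101 → 0  (bit 5 = 0)
position 8: 100 → 1  (bit 4 = 1)
position 5: 011 → 1  (bit 3 = 1)
position 3: 010 → 0  (bit 2 = 0)
position 2: 001 → 1  (bit 1 = 1)
position 0: 000 → 1  (bit 0 = 1)
bits b7..b0 = 00011011 = 27

27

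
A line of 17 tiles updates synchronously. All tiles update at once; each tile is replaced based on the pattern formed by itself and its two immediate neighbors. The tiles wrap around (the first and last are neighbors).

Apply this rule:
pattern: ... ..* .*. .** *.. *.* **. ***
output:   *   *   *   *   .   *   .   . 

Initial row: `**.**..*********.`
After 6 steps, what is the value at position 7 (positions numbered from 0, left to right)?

*.**..**........*
.**..**..********
**..**..**.......
*..**..**..******
..**..**..**.....
***..**..**..****
position 7 holds .

.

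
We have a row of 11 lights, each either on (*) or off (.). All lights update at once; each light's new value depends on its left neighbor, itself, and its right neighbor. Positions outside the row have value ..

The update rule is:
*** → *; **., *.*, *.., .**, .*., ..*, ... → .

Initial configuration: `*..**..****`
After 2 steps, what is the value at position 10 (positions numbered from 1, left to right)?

.

........**.
...........
position 10 holds .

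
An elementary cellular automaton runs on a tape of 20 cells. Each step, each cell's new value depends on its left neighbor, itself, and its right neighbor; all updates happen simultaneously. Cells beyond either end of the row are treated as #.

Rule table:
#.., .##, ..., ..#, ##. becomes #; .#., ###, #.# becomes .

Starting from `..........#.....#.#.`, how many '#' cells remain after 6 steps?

10

##########.#####....
.........#.#...#####
#########...####....
........#####..#####
#########...####....  (repeats step 3; period 2)
step 6: ........#####..#####
count of #: 10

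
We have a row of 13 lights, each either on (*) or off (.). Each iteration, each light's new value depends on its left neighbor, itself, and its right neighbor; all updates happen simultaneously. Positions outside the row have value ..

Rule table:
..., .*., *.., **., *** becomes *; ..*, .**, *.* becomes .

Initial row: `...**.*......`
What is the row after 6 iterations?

**..*.*******
.**.*..******
..*.**..*****
*.*..**..****
*.**..**..***
*..**..**..**

*..**..**..**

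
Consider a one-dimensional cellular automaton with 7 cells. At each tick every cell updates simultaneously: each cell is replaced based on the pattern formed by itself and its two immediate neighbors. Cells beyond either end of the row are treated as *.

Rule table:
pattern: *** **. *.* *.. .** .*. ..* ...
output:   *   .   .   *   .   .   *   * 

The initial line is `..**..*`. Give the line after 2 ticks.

**..**.
*.**...

*.**...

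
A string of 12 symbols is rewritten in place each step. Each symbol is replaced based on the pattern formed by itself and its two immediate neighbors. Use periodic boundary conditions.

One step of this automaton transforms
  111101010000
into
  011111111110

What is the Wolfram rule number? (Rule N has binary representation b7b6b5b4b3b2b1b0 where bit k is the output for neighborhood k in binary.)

245

position 1: 111 → 1  (bit 7 = 1)
position 3: 110 → 1  (bit 6 = 1)
position 4: 101 → 1  (bit 5 = 1)
position 8: 100 → 1  (bit 4 = 1)
position 0: 011 → 0  (bit 3 = 0)
position 5: 010 → 1  (bit 2 = 1)
position 11: 001 → 0  (bit 1 = 0)
position 9: 000 → 1  (bit 0 = 1)
bits b7..b0 = 11110101 = 245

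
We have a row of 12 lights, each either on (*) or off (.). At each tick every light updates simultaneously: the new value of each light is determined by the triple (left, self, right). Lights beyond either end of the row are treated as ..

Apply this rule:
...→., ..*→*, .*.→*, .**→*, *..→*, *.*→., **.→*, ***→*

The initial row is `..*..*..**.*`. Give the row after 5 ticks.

**********.*

.*********.*
**********.*
**********.*  (fixed point — unchanged through tick 5)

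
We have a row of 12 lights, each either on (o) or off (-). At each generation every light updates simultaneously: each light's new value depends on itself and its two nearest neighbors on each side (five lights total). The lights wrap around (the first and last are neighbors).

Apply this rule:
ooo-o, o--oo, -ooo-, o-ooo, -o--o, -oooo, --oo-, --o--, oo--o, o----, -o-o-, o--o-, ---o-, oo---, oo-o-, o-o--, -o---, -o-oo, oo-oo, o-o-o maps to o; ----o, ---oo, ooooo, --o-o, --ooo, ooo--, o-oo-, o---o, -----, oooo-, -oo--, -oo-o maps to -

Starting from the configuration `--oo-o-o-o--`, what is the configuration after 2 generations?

oo-ooo------

generation 1: --o-oooooooo
generation 2: oo-ooo------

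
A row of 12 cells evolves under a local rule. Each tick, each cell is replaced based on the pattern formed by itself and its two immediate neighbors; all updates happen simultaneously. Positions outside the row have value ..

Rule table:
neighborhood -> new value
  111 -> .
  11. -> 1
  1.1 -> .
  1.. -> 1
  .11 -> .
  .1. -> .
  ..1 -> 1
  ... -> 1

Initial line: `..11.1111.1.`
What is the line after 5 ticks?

11.1....1..1
.1..1111.11.
1.11...1..11
...1111.11.1
111...1..1..

111...1..1..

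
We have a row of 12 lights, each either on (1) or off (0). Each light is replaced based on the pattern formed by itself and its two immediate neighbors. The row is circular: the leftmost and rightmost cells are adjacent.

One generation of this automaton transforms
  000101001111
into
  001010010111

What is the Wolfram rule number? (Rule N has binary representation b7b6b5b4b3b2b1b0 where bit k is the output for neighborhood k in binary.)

226

position 9: 111 → 1  (bit 7 = 1)
position 11: 110 → 1  (bit 6 = 1)
position 4: 101 → 1  (bit 5 = 1)
position 0: 100 → 0  (bit 4 = 0)
position 8: 011 → 0  (bit 3 = 0)
position 3: 010 → 0  (bit 2 = 0)
position 2: 001 → 1  (bit 1 = 1)
position 1: 000 → 0  (bit 0 = 0)
bits b7..b0 = 11100010 = 226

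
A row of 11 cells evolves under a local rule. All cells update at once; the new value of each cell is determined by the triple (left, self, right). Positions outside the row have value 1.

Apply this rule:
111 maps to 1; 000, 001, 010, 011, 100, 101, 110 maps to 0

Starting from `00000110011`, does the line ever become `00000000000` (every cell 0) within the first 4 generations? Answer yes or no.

00000000001
00000000000
all cells are 0 at generation 2

yes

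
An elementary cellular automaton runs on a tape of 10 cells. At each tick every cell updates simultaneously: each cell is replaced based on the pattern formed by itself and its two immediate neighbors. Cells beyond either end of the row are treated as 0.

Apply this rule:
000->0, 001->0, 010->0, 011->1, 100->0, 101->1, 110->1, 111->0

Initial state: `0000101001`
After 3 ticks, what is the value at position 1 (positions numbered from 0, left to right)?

0

0000010000
0000000000
0000000000
position 1 holds 0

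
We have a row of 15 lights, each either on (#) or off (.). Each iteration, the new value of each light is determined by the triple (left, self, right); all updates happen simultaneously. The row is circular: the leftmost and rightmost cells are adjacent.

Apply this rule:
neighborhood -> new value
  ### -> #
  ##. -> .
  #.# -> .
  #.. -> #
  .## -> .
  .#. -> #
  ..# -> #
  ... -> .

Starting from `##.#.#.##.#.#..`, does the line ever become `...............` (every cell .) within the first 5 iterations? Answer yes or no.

...#.#....#.###
#.##.##..##..#.
#......##..###.
##....#..##.#..
..#..####...###
iteration 5 is ..#..####...###, still not uniform .

no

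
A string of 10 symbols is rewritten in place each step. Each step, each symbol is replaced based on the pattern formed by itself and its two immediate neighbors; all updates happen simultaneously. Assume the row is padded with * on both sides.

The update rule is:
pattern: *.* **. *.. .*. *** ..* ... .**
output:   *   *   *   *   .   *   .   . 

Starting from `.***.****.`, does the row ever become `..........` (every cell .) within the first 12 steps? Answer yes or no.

*..**...**
***.**.*..
..**.*****
**.**.....
.**.**...*
*.**.**.*.
**.**.****
.**.**....
*.**.**..*
**.**.***.
.**.**..**
*.**.***..
step 12 is *.**.***.., still not uniform .

no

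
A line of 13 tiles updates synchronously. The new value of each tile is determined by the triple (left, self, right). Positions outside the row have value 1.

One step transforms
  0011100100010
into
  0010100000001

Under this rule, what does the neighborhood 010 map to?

At position 7 the neighborhood is 010; the next row has 0 there.

0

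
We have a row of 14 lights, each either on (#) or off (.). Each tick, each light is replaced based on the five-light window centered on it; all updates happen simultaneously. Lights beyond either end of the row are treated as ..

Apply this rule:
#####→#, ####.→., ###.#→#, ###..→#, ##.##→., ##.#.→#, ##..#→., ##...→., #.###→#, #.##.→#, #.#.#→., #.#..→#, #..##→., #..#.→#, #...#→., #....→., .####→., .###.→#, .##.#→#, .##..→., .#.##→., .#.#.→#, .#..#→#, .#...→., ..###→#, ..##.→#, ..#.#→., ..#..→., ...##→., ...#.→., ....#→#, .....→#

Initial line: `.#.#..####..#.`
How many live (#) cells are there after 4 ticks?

8

..###.#..#.#..
#.#######.##..
..#.###.#.#...
#...####.##..#
count of #: 8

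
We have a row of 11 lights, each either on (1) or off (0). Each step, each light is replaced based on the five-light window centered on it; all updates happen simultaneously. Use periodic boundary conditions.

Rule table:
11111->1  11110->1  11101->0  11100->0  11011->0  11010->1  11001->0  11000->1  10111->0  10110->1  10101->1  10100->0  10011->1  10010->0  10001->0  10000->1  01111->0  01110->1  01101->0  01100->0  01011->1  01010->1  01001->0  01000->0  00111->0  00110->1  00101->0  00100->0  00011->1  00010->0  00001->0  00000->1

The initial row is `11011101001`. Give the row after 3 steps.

01100001000

step 1: 10001010010
step 2: 00000100001
step 3: 01100001000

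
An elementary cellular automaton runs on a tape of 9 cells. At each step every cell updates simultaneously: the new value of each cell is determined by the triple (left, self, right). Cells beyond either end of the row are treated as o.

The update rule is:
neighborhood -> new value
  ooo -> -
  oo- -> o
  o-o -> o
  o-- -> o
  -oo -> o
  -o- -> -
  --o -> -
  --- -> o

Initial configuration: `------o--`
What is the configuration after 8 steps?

oo-------

step 1: ooooo--o-
step 2: ----oo--o
step 3: ooo-ooo-o
step 4: --ooo-ooo
step 5: o-o-ooo--
step 6: oo-oo-oo-
step 7: -oooooooo
step 8: oo-------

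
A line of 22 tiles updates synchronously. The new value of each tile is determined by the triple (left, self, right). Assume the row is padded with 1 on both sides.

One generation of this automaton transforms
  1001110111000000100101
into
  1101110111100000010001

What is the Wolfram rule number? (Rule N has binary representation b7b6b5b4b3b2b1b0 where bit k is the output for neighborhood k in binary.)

position 4: 111 → 1  (bit 7 = 1)
position 0: 110 → 1  (bit 6 = 1)
position 6: 101 → 0  (bit 5 = 0)
position 1: 100 → 1  (bit 4 = 1)
position 3: 011 → 1  (bit 3 = 1)
position 16: 010 → 0  (bit 2 = 0)
position 2: 001 → 0  (bit 1 = 0)
position 11: 000 → 0  (bit 0 = 0)
bits b7..b0 = 11011000 = 216

216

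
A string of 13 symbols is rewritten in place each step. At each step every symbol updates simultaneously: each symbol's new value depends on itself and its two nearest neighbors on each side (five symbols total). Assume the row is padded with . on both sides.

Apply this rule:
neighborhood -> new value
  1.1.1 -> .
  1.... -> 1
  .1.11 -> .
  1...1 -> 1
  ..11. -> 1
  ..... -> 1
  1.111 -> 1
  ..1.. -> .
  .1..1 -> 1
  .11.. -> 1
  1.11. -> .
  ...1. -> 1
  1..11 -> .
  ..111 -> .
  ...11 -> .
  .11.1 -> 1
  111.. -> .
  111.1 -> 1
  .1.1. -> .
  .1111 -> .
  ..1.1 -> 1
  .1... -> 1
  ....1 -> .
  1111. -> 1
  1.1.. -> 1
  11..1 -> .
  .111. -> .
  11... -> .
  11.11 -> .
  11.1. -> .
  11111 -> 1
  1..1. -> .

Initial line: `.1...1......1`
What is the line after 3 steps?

step 1: 1.111.1111.1.
step 2: 1.1.1.1.11.11
step 3: 1........1..1

1........1..1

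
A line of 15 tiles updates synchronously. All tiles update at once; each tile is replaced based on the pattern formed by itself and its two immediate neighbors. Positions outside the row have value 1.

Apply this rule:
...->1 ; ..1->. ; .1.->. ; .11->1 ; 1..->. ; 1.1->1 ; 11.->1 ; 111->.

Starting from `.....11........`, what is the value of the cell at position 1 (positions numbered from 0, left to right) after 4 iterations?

1

.111.11.111111.
11.111111....11
.111....1.11.1.
11.1.11..1111.1
position 1 holds 1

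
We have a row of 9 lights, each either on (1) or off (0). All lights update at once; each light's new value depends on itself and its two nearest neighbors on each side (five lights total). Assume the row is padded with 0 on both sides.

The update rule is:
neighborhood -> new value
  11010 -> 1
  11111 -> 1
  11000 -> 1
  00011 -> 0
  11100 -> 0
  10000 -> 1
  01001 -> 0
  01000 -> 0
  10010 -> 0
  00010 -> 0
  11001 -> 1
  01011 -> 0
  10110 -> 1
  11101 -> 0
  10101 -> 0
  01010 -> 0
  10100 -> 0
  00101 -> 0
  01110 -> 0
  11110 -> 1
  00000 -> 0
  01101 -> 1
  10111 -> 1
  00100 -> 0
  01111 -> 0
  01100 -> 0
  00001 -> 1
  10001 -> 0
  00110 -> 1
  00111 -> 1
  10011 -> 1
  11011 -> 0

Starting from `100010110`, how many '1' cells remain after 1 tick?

2

000000101
count of 1: 2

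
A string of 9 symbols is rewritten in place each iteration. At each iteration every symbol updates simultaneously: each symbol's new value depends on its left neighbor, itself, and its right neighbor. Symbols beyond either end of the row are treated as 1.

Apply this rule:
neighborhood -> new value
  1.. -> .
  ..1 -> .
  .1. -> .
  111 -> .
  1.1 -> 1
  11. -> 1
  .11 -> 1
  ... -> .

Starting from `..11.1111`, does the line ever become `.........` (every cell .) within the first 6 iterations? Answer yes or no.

..1111...
..1..1...
.........
all cells are . at iteration 3

yes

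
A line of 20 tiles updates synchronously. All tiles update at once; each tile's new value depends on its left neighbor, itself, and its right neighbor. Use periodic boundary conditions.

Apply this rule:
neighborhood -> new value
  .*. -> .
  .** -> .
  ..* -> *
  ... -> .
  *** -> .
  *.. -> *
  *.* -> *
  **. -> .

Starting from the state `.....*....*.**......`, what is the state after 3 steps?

....*.*..*.*..*.....
...*.*.**.*.**.*....
..*.*.*..*.*..*.*...

..*.*.*..*.*..*.*...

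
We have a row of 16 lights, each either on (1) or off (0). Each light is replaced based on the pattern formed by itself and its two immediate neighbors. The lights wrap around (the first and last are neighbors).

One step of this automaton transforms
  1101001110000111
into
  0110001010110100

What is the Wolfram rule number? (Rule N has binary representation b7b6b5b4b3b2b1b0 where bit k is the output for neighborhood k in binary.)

position 0: 111 → 0  (bit 7 = 0)
position 1: 110 → 1  (bit 6 = 1)
position 2: 101 → 1  (bit 5 = 1)
position 4: 100 → 0  (bit 4 = 0)
position 6: 011 → 1  (bit 3 = 1)
position 3: 010 → 0  (bit 2 = 0)
position 5: 001 → 0  (bit 1 = 0)
position 10: 000 → 1  (bit 0 = 1)
bits b7..b0 = 01101001 = 105

105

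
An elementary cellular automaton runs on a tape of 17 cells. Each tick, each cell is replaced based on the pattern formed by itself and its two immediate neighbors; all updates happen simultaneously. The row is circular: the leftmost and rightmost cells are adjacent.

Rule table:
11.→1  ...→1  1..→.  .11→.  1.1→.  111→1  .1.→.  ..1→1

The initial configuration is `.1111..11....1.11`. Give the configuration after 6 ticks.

tick 1: ..111.1.1.111...1
tick 2: .1.11......11.11.
tick 3: 1...1.11111.1..1.
tick 4: ..11...1111...1..
tick 5: 11.1.11.111.11..1
tick 6: 11....1..11..1.1.

11....1..11..1.1.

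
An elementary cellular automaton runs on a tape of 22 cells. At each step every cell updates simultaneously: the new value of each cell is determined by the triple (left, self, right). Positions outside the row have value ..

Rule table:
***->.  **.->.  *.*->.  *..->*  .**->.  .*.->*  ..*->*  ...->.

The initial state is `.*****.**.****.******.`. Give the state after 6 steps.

*....................*
**..................**
..*................*..
.***..............***.
*...*............*...*
**.***..........***.**

**.***..........***.**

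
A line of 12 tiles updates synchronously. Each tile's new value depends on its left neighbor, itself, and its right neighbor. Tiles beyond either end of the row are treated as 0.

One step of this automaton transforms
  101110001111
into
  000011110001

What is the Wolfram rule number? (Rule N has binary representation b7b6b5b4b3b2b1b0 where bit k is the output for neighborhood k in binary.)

position 3: 111 → 0  (bit 7 = 0)
position 4: 110 → 1  (bit 6 = 1)
position 1: 101 → 0  (bit 5 = 0)
position 5: 100 → 1  (bit 4 = 1)
position 2: 011 → 0  (bit 3 = 0)
position 0: 010 → 0  (bit 2 = 0)
position 7: 001 → 1  (bit 1 = 1)
position 6: 000 → 1  (bit 0 = 1)
bits b7..b0 = 01010011 = 83

83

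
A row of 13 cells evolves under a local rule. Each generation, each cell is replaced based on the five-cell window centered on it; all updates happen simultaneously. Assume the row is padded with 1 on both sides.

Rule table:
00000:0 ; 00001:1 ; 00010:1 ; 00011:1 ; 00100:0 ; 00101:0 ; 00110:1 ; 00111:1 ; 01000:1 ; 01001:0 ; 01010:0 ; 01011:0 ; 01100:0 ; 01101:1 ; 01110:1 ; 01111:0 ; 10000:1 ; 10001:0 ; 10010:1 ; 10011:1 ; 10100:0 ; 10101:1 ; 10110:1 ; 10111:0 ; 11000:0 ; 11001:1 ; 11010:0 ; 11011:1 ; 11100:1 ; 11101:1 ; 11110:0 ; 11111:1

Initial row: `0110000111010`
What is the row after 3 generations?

1000111101010

1100111111010
0111101101010
1000111101010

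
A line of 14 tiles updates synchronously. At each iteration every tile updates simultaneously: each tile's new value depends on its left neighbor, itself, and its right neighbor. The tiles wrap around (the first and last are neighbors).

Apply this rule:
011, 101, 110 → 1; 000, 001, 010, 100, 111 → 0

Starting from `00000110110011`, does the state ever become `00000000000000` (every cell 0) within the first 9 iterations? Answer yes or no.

00000111110011
00000100010011
00000000000011
00000000000011  (fixed point — unchanged through iteration 9)
iteration 9 is 00000000000011, still not uniform 0

no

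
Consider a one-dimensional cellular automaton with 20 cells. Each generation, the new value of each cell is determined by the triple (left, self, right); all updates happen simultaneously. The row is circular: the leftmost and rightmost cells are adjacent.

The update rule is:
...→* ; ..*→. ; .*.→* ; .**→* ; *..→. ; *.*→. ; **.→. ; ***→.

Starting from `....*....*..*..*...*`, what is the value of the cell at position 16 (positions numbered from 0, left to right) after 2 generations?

.

.**.*.**.*..*..*.*.*
.*..*.*..*..*..*.*.*
position 16 holds .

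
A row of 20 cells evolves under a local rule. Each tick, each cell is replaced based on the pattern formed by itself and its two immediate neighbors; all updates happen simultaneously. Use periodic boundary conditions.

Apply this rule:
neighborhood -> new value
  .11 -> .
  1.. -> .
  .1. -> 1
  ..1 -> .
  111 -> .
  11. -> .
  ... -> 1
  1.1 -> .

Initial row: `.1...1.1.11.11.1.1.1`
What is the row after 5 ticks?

.1.1.1.1.......1.1.1

.1.1.1.1.......1.1.1
.1.1.1.1.11111.1.1.1
.1.1.1.1.......1.1.1  (repeats tick 1; period 2)
tick 5: .1.1.1.1.......1.1.1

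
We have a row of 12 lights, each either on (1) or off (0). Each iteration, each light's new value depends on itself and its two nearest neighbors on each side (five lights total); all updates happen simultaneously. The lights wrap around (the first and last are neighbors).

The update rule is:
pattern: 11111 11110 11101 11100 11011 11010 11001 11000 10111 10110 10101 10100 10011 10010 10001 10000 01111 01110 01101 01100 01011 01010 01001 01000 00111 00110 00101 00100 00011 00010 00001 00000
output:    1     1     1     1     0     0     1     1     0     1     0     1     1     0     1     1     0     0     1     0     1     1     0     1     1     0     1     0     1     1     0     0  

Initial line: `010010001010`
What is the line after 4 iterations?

iteration 1: 000001111110
iteration 2: 100011011111
iteration 3: 111101000111
iteration 4: 111101111101

111101111101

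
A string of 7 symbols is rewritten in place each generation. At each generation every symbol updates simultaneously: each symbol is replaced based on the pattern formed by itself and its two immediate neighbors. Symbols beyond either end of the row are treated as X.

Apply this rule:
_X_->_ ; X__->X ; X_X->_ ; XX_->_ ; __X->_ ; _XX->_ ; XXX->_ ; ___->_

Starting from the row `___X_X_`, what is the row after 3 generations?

__X____

generation 1: X______
generation 2: _X_____
generation 3: __X____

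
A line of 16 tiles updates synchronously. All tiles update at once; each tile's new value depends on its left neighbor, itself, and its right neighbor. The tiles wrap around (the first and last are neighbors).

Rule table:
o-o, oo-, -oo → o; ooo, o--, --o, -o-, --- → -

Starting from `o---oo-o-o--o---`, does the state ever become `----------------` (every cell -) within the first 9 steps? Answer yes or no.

----ooo-o-------
----o-oo--------
-----ooo--------
-----o-o--------
------o---------
----------------
all cells are - at step 6

yes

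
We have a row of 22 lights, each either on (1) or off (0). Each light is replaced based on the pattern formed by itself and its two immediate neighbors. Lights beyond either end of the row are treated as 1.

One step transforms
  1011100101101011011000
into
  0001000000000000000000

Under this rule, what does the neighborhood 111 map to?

1

At position 3 the neighborhood is 111; the next row has 1 there.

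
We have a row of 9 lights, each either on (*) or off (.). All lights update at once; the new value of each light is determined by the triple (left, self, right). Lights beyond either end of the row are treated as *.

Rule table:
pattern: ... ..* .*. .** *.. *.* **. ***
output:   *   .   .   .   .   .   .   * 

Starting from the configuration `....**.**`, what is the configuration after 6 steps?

..***..*.

.**.....*
....***..
.**..*...
.......*.
.*****...
..***..*.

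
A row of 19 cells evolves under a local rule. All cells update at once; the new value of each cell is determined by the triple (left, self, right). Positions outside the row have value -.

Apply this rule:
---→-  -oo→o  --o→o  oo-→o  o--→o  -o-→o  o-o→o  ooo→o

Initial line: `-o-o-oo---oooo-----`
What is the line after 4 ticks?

oooooooooooooooooo-

oooooooo-oooooo----
oooooooooooooooo---
ooooooooooooooooo--
oooooooooooooooooo-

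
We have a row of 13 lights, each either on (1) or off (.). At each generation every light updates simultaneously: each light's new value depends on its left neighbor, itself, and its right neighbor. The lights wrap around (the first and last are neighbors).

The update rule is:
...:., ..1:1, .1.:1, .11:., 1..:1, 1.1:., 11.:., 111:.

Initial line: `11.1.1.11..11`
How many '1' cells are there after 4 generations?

generation 1: ...1.1...11..
generation 2: ..11.11.1..1.
generation 3: .1......11111
generation 4: .11....1.....
count of 1: 3

3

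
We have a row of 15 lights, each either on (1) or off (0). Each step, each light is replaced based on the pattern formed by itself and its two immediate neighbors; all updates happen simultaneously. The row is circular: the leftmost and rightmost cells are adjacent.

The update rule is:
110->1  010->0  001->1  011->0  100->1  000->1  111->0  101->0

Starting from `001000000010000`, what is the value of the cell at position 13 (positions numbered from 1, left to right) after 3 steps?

110111111101111
010000000100000
101111111011111
position 13 holds 1

1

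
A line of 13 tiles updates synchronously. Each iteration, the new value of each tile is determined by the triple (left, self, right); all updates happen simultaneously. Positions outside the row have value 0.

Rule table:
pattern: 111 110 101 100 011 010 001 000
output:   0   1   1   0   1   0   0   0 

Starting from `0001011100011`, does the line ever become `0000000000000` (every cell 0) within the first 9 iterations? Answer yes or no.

no

iteration 1: 0000110100011
iteration 2: 0000111000011
iteration 3: 0000101000011
iteration 4: 0000010000011
iteration 5: 0000000000011
iteration 6: 0000000000011  (fixed point — unchanged through iteration 9)
iteration 9 is 0000000000011, still not uniform 0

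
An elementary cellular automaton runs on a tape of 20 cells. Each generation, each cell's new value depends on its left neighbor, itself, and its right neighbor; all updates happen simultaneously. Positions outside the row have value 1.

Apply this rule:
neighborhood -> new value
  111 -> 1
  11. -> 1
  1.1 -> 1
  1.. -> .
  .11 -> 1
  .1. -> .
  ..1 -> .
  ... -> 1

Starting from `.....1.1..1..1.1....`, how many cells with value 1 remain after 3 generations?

16

.111..1.......1..11.
1111....11111....111
1111.11.11111.11.111
count of 1: 16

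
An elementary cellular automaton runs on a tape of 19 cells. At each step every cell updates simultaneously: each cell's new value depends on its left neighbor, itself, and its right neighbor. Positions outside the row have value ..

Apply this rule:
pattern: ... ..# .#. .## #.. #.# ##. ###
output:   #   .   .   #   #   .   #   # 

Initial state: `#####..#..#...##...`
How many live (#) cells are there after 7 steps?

17

######..#..##.#####
#######..#.##.#####
########...##.#####
##########.##.#####
##########.##.#####  (fixed point — unchanged through step 7)
count of #: 17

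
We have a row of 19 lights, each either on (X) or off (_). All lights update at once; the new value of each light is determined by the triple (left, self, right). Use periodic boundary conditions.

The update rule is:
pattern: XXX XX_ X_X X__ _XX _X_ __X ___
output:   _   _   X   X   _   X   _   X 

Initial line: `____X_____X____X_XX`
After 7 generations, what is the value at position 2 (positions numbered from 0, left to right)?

generation 1: XXX_XXXXX_XXXX_XX__
generation 2: ___X_____X____X__X_
generation 3: XX_XXXXX_XXXX_XX_XX
generation 4: __X_____X____X__X__
generation 5: X_XXXXX_XXXX_XX_XXX
generation 6: _X_____X____X__X___
generation 7: _XXXXX_XXXX_XX_XXXX
position 2 holds X

X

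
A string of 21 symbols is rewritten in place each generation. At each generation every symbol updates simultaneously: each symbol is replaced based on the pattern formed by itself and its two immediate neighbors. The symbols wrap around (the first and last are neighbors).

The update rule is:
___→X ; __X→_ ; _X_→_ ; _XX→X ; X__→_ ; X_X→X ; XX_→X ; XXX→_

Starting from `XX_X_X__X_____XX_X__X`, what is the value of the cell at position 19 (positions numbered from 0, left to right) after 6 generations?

generation 1: _XX_X_____XXX_XXX___X
generation 2: XXXX__XXX_X_XXX_X_X__
generation 3: X__X__X_XX_XX_XX_X___
generation 4: _______XXXXXXXXXX__X_
generation 5: XXXXXX_X________X____
generation 6: X____XX__XXXXXX___XX_
position 19 holds X

X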